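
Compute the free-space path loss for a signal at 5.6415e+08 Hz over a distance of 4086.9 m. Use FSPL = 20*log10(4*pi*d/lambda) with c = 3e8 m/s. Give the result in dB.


lambda = c / f = 3.0000e+08 / 5.6415e+08 = 0.5317735 m
FSPL = 20 * log10(4*pi*4086.9/0.5317735) = 99.70 dB

99.70 dB


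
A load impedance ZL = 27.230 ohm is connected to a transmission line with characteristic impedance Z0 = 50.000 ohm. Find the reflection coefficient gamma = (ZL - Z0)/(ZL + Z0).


gamma = (27.230 - 50.000) / (27.230 + 50.000) = -0.2948

-0.2948


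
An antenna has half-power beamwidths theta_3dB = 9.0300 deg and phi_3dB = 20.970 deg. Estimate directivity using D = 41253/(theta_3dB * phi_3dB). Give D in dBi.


D_linear = 41253 / (9.0300 * 20.970) = 217.8559
D_dBi = 10 * log10(217.8559) = 23.38 dBi

23.38 dBi


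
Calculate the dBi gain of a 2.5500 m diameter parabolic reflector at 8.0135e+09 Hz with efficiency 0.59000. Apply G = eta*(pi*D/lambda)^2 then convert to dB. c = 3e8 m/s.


lambda = c / f = 3.0000e+08 / 8.0135e+09 = 0.03743683 m
G_linear = 0.59000 * (pi * 2.5500 / 0.03743683)^2 = 27016.80
G_dBi = 10 * log10(27016.80) = 44.32 dBi

44.32 dBi


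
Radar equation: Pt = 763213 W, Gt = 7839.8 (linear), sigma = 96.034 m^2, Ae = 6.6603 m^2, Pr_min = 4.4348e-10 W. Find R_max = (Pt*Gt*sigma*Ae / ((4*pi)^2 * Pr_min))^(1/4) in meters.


R^4 = 763213*7839.8*96.034*6.6603 / ((4*pi)^2 * 4.4348e-10) = 5.464819e+19
R_max = 5.464819e+19^0.25 = 85979 m

85979 m


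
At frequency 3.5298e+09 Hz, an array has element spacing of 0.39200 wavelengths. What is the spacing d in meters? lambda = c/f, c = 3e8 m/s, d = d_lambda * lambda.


lambda = c / f = 3.0000e+08 / 3.5298e+09 = 0.08499065 m
d = 0.39200 * 0.08499065 = 0.03332 m

0.03332 m


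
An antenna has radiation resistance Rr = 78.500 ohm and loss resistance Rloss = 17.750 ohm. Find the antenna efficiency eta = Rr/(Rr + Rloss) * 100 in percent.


eta = 78.500 / (78.500 + 17.750) * 100 = 81.56%

81.56%


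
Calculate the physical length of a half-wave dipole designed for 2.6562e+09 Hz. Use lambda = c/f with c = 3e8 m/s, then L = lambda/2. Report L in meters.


lambda = c / f = 3.0000e+08 / 2.6562e+09 = 0.1129433 m
L = lambda / 2 = 0.1129433 / 2 = 0.05647 m

0.05647 m


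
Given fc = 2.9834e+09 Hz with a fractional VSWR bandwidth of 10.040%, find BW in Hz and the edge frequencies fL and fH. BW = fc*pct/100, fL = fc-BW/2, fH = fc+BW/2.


BW = 2.9834e+09 * 10.040/100 = 2.995334e+08 Hz
fL = 2.9834e+09 - 2.995334e+08/2 = 2.834e+09 Hz
fH = 2.9834e+09 + 2.995334e+08/2 = 3.133e+09 Hz

BW=2.995e+08 Hz, fL=2.834e+09 Hz, fH=3.133e+09 Hz


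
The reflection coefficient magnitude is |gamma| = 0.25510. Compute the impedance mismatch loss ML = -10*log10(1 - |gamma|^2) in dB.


ML = -10 * log10(1 - 0.25510^2) = -10 * log10(0.93492399) = 0.2922 dB

0.2922 dB


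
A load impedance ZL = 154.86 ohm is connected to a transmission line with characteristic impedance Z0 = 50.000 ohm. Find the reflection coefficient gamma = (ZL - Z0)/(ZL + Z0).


gamma = (154.86 - 50.000) / (154.86 + 50.000) = 0.5119

0.5119


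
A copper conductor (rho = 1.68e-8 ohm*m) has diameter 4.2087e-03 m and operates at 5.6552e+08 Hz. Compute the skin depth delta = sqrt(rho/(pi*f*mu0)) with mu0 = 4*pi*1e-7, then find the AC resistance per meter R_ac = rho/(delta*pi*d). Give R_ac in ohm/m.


delta = sqrt(1.68e-8 / (pi * 5.6552e+08 * 4*pi*1e-7)) = 2.743158e-06 m
R_ac = 1.68e-8 / (2.743158e-06 * pi * 4.2087e-03) = 0.4632 ohm/m

0.4632 ohm/m


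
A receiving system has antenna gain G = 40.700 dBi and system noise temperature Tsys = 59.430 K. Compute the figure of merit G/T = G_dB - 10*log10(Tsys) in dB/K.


G/T = 40.700 - 10*log10(59.430) = 40.700 - 17.74006 = 22.96 dB/K

22.96 dB/K


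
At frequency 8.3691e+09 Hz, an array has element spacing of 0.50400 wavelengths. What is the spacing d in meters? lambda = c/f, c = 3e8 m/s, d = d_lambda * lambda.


lambda = c / f = 3.0000e+08 / 8.3691e+09 = 0.03584615 m
d = 0.50400 * 0.03584615 = 0.01807 m

0.01807 m


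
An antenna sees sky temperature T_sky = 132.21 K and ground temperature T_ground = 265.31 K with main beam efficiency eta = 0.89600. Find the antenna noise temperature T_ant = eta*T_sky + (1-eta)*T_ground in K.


T_ant = 0.89600 * 132.21 + (1 - 0.89600) * 265.31 = 146.1 K

146.1 K


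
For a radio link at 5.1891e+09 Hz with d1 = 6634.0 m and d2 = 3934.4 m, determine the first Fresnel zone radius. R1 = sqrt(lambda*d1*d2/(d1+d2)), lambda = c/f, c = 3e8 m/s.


lambda = c / f = 3.0000e+08 / 5.1891e+09 = 0.05781349 m
R1 = sqrt(0.05781349 * 6634.0 * 3934.4 / (6634.0 + 3934.4)) = 11.95 m

11.95 m


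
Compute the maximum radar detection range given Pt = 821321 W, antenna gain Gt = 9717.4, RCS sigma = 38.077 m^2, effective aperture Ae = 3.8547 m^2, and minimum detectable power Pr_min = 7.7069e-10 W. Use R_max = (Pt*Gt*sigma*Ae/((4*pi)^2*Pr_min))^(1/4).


R^4 = 821321*9717.4*38.077*3.8547 / ((4*pi)^2 * 7.7069e-10) = 9.625357e+18
R_max = 9.625357e+18^0.25 = 55700 m

55700 m


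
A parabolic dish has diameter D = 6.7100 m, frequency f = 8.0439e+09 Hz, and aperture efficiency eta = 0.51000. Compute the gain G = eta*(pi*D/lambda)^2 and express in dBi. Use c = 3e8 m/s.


lambda = c / f = 3.0000e+08 / 8.0439e+09 = 0.03729534 m
G_linear = 0.51000 * (pi * 6.7100 / 0.03729534)^2 = 162931.8
G_dBi = 10 * log10(162931.8) = 52.12 dBi

52.12 dBi


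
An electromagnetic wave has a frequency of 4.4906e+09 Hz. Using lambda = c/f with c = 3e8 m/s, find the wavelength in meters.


lambda = c / f = 3.0000e+08 / 4.4906e+09 = 0.06681 m

0.06681 m


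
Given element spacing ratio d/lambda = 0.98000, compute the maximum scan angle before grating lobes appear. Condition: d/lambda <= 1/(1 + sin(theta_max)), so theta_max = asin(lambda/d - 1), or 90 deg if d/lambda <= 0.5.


lambda/d - 1 = 1/0.98000 - 1 = 0.02040816
theta_max = asin(0.02040816) = 1.169 deg

1.169 deg


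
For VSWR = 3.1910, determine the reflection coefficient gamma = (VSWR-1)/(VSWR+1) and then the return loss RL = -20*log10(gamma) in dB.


gamma = (3.1910 - 1) / (3.1910 + 1) = 0.5227869
RL = -20 * log10(0.5227869) = 5.634 dB

5.634 dB


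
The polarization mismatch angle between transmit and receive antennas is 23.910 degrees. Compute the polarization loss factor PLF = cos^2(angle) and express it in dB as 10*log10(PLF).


PLF_linear = cos^2(23.910 deg) = 0.8357310
PLF_dB = 10 * log10(0.8357310) = -0.7793 dB

-0.7793 dB


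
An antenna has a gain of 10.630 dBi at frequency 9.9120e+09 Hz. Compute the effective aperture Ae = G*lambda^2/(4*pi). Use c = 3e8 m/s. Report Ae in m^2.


lambda = c / f = 3.0000e+08 / 9.9120e+09 = 0.03026634 m
G_linear = 10^(10.630/10) = 11.56112
Ae = G_linear * lambda^2 / (4*pi) = 11.56112 * 0.03026634^2 / (4*pi) = 8.428e-04 m^2

8.428e-04 m^2


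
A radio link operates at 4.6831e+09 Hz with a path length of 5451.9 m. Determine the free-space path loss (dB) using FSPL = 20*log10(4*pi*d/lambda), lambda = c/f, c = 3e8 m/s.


lambda = c / f = 3.0000e+08 / 4.6831e+09 = 0.06406013 m
FSPL = 20 * log10(4*pi*5451.9/0.06406013) = 120.6 dB

120.6 dB


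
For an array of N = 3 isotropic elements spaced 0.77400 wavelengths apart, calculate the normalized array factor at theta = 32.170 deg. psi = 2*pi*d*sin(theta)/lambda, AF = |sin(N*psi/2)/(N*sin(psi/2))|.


psi = 2*pi*0.77400*sin(32.170 deg) = 2.589321 rad
AF = |sin(3*2.589321/2) / (3*sin(2.589321/2))| = 0.2342

0.2342


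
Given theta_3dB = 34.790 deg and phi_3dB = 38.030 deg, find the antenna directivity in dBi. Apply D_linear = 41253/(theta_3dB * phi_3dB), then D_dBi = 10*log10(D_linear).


D_linear = 41253 / (34.790 * 38.030) = 31.17990
D_dBi = 10 * log10(31.17990) = 14.94 dBi

14.94 dBi


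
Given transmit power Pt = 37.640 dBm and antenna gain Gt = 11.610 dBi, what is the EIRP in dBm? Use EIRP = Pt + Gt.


EIRP = Pt + Gt = 37.640 + 11.610 = 49.25 dBm

49.25 dBm


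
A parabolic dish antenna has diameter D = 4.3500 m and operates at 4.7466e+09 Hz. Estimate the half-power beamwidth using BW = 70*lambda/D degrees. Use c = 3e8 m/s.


lambda = c / f = 3.0000e+08 / 4.7466e+09 = 0.06320313 m
BW = 70 * 0.06320313 / 4.3500 = 1.017 deg

1.017 deg


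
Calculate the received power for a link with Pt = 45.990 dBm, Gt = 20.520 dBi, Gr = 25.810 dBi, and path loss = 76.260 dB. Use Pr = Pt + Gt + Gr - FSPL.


Pr = 45.990 + 20.520 + 25.810 - 76.260 = 16.06 dBm

16.06 dBm


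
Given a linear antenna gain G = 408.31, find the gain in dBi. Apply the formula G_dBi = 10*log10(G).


G_dBi = 10 * log10(408.31) = 26.11 dBi

26.11 dBi


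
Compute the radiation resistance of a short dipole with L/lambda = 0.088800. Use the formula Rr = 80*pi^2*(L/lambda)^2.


Rr = 80 * pi^2 * (0.088800)^2 = 80 * 9.869604 * 7.885440e-03 = 6.226 ohm

6.226 ohm


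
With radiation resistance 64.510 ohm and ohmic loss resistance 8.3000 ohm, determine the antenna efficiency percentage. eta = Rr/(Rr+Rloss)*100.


eta = 64.510 / (64.510 + 8.3000) * 100 = 88.60%

88.60%


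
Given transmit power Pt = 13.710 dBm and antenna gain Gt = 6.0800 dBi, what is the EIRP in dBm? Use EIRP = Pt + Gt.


EIRP = Pt + Gt = 13.710 + 6.0800 = 19.79 dBm

19.79 dBm


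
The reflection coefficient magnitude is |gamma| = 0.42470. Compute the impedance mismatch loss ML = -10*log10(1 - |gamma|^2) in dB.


ML = -10 * log10(1 - 0.42470^2) = -10 * log10(0.81962991) = 0.8638 dB

0.8638 dB


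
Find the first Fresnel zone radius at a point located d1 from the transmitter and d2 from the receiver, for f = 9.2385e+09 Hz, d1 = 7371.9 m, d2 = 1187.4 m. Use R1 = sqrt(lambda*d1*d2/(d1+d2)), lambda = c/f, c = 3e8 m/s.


lambda = c / f = 3.0000e+08 / 9.2385e+09 = 0.03247280 m
R1 = sqrt(0.03247280 * 7371.9 * 1187.4 / (7371.9 + 1187.4)) = 5.763 m

5.763 m


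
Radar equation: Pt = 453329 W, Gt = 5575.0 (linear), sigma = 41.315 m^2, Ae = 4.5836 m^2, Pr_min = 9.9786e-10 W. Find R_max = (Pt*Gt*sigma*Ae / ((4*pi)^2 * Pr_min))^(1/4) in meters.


R^4 = 453329*5575.0*41.315*4.5836 / ((4*pi)^2 * 9.9786e-10) = 3.037271e+18
R_max = 3.037271e+18^0.25 = 41747 m

41747 m


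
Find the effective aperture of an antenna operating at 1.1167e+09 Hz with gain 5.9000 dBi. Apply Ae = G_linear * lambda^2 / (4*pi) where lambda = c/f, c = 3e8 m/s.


lambda = c / f = 3.0000e+08 / 1.1167e+09 = 0.2686487 m
G_linear = 10^(5.9000/10) = 3.890451
Ae = G_linear * lambda^2 / (4*pi) = 3.890451 * 0.2686487^2 / (4*pi) = 0.02234 m^2

0.02234 m^2


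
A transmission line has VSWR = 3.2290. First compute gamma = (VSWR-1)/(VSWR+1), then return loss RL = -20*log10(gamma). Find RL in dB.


gamma = (3.2290 - 1) / (3.2290 + 1) = 0.5270750
RL = -20 * log10(0.5270750) = 5.563 dB

5.563 dB


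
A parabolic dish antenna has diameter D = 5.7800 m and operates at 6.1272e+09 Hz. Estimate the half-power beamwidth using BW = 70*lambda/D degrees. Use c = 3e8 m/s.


lambda = c / f = 3.0000e+08 / 6.1272e+09 = 0.04896201 m
BW = 70 * 0.04896201 / 5.7800 = 0.5930 deg

0.5930 deg


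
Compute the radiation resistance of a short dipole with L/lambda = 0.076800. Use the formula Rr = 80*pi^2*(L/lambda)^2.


Rr = 80 * pi^2 * (0.076800)^2 = 80 * 9.869604 * 5.898240e-03 = 4.657 ohm

4.657 ohm


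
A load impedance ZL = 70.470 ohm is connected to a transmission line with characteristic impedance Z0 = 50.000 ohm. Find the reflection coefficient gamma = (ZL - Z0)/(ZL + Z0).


gamma = (70.470 - 50.000) / (70.470 + 50.000) = 0.1699

0.1699


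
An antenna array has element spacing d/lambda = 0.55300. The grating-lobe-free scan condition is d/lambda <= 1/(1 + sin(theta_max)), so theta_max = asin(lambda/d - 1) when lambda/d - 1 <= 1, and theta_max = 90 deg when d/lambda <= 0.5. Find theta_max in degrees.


lambda/d - 1 = 1/0.55300 - 1 = 0.8083183
theta_max = asin(0.8083183) = 53.93 deg

53.93 deg


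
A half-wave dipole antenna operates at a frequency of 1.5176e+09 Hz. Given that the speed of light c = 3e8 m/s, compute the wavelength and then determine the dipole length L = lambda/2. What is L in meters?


lambda = c / f = 3.0000e+08 / 1.5176e+09 = 0.1976805 m
L = lambda / 2 = 0.1976805 / 2 = 0.09884 m

0.09884 m


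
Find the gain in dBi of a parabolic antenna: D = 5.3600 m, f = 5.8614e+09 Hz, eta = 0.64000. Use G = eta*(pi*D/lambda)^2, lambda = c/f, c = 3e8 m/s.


lambda = c / f = 3.0000e+08 / 5.8614e+09 = 0.05118231 m
G_linear = 0.64000 * (pi * 5.3600 / 0.05118231)^2 = 69273.88
G_dBi = 10 * log10(69273.88) = 48.41 dBi

48.41 dBi


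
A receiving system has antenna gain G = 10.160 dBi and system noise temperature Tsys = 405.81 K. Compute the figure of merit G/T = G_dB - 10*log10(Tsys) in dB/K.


G/T = 10.160 - 10*log10(405.81) = 10.160 - 26.08323 = -15.92 dB/K

-15.92 dB/K


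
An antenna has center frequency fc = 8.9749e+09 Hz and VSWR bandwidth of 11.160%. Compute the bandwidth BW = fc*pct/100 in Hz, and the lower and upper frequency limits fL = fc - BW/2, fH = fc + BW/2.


BW = 8.9749e+09 * 11.160/100 = 1.001599e+09 Hz
fL = 8.9749e+09 - 1.001599e+09/2 = 8.474e+09 Hz
fH = 8.9749e+09 + 1.001599e+09/2 = 9.476e+09 Hz

BW=1.002e+09 Hz, fL=8.474e+09 Hz, fH=9.476e+09 Hz


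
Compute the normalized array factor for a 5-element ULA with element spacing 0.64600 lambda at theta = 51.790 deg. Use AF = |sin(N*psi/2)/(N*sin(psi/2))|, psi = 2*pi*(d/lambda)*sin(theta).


psi = 2*pi*0.64600*sin(51.790 deg) = 3.189306 rad
AF = |sin(5*3.189306/2) / (5*sin(3.189306/2))| = 0.1986

0.1986


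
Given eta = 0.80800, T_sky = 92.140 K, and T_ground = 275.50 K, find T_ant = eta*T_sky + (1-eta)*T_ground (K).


T_ant = 0.80800 * 92.140 + (1 - 0.80800) * 275.50 = 127.3 K

127.3 K


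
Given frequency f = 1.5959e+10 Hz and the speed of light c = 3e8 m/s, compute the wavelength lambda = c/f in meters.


lambda = c / f = 3.0000e+08 / 1.5959e+10 = 0.01880 m

0.01880 m


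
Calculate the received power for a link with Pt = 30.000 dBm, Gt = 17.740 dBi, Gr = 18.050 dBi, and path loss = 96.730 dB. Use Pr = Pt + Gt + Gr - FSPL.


Pr = 30.000 + 17.740 + 18.050 - 96.730 = -30.94 dBm

-30.94 dBm


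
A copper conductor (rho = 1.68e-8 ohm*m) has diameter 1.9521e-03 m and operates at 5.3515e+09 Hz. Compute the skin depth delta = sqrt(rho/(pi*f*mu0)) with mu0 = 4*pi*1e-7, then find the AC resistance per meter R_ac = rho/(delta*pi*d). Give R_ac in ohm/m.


delta = sqrt(1.68e-8 / (pi * 5.3515e+09 * 4*pi*1e-7)) = 8.917375e-07 m
R_ac = 1.68e-8 / (8.917375e-07 * pi * 1.9521e-03) = 3.072 ohm/m

3.072 ohm/m


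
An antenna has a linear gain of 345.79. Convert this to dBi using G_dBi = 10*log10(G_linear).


G_dBi = 10 * log10(345.79) = 25.39 dBi

25.39 dBi


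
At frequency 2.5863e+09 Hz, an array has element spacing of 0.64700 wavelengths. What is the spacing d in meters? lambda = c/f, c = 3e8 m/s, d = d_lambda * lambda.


lambda = c / f = 3.0000e+08 / 2.5863e+09 = 0.1159958 m
d = 0.64700 * 0.1159958 = 0.07505 m

0.07505 m


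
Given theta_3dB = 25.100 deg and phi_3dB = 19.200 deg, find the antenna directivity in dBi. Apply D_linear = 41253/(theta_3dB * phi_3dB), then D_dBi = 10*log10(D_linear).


D_linear = 41253 / (25.100 * 19.200) = 85.60134
D_dBi = 10 * log10(85.60134) = 19.32 dBi

19.32 dBi


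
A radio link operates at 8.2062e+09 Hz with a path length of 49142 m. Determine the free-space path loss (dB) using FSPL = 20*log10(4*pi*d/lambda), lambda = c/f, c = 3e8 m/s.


lambda = c / f = 3.0000e+08 / 8.2062e+09 = 0.03655772 m
FSPL = 20 * log10(4*pi*49142/0.03655772) = 144.6 dB

144.6 dB


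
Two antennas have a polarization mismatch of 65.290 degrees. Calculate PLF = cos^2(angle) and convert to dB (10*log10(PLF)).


PLF_linear = cos^2(65.290 deg) = 0.1747454
PLF_dB = 10 * log10(0.1747454) = -7.576 dB

-7.576 dB


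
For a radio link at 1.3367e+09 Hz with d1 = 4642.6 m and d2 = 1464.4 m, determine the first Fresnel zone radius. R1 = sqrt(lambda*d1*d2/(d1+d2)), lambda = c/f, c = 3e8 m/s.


lambda = c / f = 3.0000e+08 / 1.3367e+09 = 0.2244333 m
R1 = sqrt(0.2244333 * 4642.6 * 1464.4 / (4642.6 + 1464.4)) = 15.81 m

15.81 m


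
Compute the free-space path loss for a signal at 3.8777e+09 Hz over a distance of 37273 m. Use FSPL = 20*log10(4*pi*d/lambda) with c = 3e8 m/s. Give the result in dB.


lambda = c / f = 3.0000e+08 / 3.8777e+09 = 0.07736545 m
FSPL = 20 * log10(4*pi*37273/0.07736545) = 135.6 dB

135.6 dB


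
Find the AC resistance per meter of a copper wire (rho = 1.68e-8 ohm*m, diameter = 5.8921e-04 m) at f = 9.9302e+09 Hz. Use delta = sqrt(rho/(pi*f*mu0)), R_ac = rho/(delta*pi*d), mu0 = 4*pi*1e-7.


delta = sqrt(1.68e-8 / (pi * 9.9302e+09 * 4*pi*1e-7)) = 6.546298e-07 m
R_ac = 1.68e-8 / (6.546298e-07 * pi * 5.8921e-04) = 13.86 ohm/m

13.86 ohm/m


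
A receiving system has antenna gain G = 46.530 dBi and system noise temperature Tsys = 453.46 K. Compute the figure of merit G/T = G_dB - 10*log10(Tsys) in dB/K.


G/T = 46.530 - 10*log10(453.46) = 46.530 - 26.56539 = 19.96 dB/K

19.96 dB/K


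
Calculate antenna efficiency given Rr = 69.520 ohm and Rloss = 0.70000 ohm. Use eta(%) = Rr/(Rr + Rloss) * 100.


eta = 69.520 / (69.520 + 0.70000) * 100 = 99.00%

99.00%


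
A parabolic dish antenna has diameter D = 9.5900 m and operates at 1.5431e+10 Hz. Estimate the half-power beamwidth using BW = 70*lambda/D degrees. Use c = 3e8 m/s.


lambda = c / f = 3.0000e+08 / 1.5431e+10 = 0.01944138 m
BW = 70 * 0.01944138 / 9.5900 = 0.1419 deg

0.1419 deg


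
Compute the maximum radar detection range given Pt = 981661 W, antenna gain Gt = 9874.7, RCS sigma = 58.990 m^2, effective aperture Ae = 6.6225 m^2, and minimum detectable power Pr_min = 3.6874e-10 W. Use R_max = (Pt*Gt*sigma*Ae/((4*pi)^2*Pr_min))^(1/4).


R^4 = 981661*9874.7*58.990*6.6225 / ((4*pi)^2 * 3.6874e-10) = 6.503480e+19
R_max = 6.503480e+19^0.25 = 89802 m

89802 m


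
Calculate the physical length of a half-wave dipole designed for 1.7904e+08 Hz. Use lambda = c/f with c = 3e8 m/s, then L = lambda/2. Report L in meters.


lambda = c / f = 3.0000e+08 / 1.7904e+08 = 1.675603 m
L = lambda / 2 = 1.675603 / 2 = 0.8378 m

0.8378 m


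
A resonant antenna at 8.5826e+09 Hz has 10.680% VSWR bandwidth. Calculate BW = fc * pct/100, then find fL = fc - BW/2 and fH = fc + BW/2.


BW = 8.5826e+09 * 10.680/100 = 9.166217e+08 Hz
fL = 8.5826e+09 - 9.166217e+08/2 = 8.124e+09 Hz
fH = 8.5826e+09 + 9.166217e+08/2 = 9.041e+09 Hz

BW=9.166e+08 Hz, fL=8.124e+09 Hz, fH=9.041e+09 Hz


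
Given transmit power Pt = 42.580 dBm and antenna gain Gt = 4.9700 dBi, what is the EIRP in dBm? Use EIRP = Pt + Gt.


EIRP = Pt + Gt = 42.580 + 4.9700 = 47.55 dBm

47.55 dBm


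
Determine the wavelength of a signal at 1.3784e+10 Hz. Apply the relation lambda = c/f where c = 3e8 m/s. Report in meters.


lambda = c / f = 3.0000e+08 / 1.3784e+10 = 0.02176 m

0.02176 m


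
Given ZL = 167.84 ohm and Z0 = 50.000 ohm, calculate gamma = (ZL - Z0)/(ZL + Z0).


gamma = (167.84 - 50.000) / (167.84 + 50.000) = 0.5409

0.5409


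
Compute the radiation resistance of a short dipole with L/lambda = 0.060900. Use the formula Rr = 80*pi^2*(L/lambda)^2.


Rr = 80 * pi^2 * (0.060900)^2 = 80 * 9.869604 * 3.708810e-03 = 2.928 ohm

2.928 ohm


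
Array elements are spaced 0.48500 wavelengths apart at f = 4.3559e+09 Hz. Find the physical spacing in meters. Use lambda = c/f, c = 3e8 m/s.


lambda = c / f = 3.0000e+08 / 4.3559e+09 = 0.06887210 m
d = 0.48500 * 0.06887210 = 0.03340 m

0.03340 m


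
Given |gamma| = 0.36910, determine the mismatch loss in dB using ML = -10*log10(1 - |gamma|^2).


ML = -10 * log10(1 - 0.36910^2) = -10 * log10(0.86376519) = 0.6360 dB

0.6360 dB


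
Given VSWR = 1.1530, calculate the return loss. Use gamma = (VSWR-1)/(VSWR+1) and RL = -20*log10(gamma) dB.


gamma = (1.1530 - 1) / (1.1530 + 1) = 0.07106363
RL = -20 * log10(0.07106363) = 22.97 dB

22.97 dB


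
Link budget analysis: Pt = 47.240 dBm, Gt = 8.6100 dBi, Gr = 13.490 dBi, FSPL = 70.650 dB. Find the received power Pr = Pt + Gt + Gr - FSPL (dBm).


Pr = 47.240 + 8.6100 + 13.490 - 70.650 = -1.31 dBm

-1.31 dBm


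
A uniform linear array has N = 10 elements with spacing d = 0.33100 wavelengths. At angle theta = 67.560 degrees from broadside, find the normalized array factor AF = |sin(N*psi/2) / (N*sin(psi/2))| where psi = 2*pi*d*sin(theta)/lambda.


psi = 2*pi*0.33100*sin(67.560 deg) = 1.922256 rad
AF = |sin(10*1.922256/2) / (10*sin(1.922256/2))| = 0.02262

0.02262


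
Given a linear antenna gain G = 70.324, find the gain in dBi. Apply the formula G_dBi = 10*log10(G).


G_dBi = 10 * log10(70.324) = 18.47 dBi

18.47 dBi


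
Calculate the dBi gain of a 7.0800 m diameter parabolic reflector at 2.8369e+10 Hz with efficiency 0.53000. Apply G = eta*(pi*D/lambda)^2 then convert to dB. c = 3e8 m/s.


lambda = c / f = 3.0000e+08 / 2.8369e+10 = 0.01057492 m
G_linear = 0.53000 * (pi * 7.0800 / 0.01057492)^2 = 2.344704e+06
G_dBi = 10 * log10(2.344704e+06) = 63.70 dBi

63.70 dBi


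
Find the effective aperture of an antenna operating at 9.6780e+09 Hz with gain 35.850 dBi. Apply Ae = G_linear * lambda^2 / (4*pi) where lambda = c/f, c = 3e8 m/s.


lambda = c / f = 3.0000e+08 / 9.6780e+09 = 0.03099814 m
G_linear = 10^(35.850/10) = 3845.918
Ae = G_linear * lambda^2 / (4*pi) = 3845.918 * 0.03099814^2 / (4*pi) = 0.2941 m^2

0.2941 m^2


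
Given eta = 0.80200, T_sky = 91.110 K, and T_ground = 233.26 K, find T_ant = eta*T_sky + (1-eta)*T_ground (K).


T_ant = 0.80200 * 91.110 + (1 - 0.80200) * 233.26 = 119.3 K

119.3 K


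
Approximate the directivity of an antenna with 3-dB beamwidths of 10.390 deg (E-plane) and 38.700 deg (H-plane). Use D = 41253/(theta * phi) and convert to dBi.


D_linear = 41253 / (10.390 * 38.700) = 102.5957
D_dBi = 10 * log10(102.5957) = 20.11 dBi

20.11 dBi


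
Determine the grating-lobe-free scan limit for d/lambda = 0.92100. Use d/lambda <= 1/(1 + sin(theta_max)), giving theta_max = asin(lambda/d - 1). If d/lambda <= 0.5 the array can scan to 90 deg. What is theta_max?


lambda/d - 1 = 1/0.92100 - 1 = 0.08577633
theta_max = asin(0.08577633) = 4.921 deg

4.921 deg


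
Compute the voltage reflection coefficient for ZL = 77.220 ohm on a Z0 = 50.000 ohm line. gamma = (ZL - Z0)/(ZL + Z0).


gamma = (77.220 - 50.000) / (77.220 + 50.000) = 0.2140

0.2140


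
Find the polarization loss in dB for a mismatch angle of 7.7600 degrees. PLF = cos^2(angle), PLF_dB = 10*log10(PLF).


PLF_linear = cos^2(7.7600 deg) = 0.9817686
PLF_dB = 10 * log10(0.9817686) = -0.07991 dB

-0.07991 dB


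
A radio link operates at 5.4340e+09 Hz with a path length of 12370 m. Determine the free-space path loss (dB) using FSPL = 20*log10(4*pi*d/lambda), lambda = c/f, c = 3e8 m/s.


lambda = c / f = 3.0000e+08 / 5.4340e+09 = 0.05520795 m
FSPL = 20 * log10(4*pi*12370/0.05520795) = 129.0 dB

129.0 dB


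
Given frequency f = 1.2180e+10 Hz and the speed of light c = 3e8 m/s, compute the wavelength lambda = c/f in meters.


lambda = c / f = 3.0000e+08 / 1.2180e+10 = 0.02463 m

0.02463 m


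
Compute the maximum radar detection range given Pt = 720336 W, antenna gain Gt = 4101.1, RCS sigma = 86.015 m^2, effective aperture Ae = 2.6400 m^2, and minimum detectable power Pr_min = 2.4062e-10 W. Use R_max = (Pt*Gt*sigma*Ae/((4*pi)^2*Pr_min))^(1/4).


R^4 = 720336*4101.1*86.015*2.6400 / ((4*pi)^2 * 2.4062e-10) = 1.765477e+19
R_max = 1.765477e+19^0.25 = 64821 m

64821 m


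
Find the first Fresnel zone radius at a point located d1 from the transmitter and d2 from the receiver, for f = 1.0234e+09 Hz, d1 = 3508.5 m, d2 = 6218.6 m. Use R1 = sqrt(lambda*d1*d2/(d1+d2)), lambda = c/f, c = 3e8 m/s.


lambda = c / f = 3.0000e+08 / 1.0234e+09 = 0.2931405 m
R1 = sqrt(0.2931405 * 3508.5 * 6218.6 / (3508.5 + 6218.6)) = 25.64 m

25.64 m


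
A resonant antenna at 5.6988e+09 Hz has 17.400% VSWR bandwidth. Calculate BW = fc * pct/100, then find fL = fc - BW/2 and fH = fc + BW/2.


BW = 5.6988e+09 * 17.400/100 = 9.915912e+08 Hz
fL = 5.6988e+09 - 9.915912e+08/2 = 5.203e+09 Hz
fH = 5.6988e+09 + 9.915912e+08/2 = 6.195e+09 Hz

BW=9.916e+08 Hz, fL=5.203e+09 Hz, fH=6.195e+09 Hz


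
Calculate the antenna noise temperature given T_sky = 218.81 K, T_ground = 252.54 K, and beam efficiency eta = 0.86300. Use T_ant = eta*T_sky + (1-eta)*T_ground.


T_ant = 0.86300 * 218.81 + (1 - 0.86300) * 252.54 = 223.4 K

223.4 K


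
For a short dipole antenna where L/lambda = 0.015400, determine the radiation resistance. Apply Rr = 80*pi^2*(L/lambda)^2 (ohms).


Rr = 80 * pi^2 * (0.015400)^2 = 80 * 9.869604 * 2.371600e-04 = 0.1873 ohm

0.1873 ohm


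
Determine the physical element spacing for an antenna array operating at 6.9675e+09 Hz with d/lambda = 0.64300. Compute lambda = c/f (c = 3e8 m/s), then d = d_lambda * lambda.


lambda = c / f = 3.0000e+08 / 6.9675e+09 = 0.04305705 m
d = 0.64300 * 0.04305705 = 0.02769 m

0.02769 m


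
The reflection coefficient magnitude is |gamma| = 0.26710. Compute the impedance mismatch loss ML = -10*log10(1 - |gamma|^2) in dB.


ML = -10 * log10(1 - 0.26710^2) = -10 * log10(0.92865759) = 0.3214 dB

0.3214 dB


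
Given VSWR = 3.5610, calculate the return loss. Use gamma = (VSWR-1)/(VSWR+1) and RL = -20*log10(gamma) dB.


gamma = (3.5610 - 1) / (3.5610 + 1) = 0.5614997
RL = -20 * log10(0.5614997) = 5.013 dB

5.013 dB


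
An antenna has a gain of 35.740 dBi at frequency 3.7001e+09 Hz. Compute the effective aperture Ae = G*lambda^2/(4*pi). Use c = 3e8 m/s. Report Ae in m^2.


lambda = c / f = 3.0000e+08 / 3.7001e+09 = 0.08107889 m
G_linear = 10^(35.740/10) = 3749.730
Ae = G_linear * lambda^2 / (4*pi) = 3749.730 * 0.08107889^2 / (4*pi) = 1.962 m^2

1.962 m^2


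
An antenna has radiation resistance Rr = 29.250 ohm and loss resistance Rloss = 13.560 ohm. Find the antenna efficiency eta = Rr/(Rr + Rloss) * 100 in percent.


eta = 29.250 / (29.250 + 13.560) * 100 = 68.33%

68.33%


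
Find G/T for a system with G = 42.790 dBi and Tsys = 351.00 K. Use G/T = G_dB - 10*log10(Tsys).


G/T = 42.790 - 10*log10(351.00) = 42.790 - 25.45307 = 17.34 dB/K

17.34 dB/K


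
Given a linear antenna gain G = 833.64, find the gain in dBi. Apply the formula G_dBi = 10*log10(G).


G_dBi = 10 * log10(833.64) = 29.21 dBi

29.21 dBi


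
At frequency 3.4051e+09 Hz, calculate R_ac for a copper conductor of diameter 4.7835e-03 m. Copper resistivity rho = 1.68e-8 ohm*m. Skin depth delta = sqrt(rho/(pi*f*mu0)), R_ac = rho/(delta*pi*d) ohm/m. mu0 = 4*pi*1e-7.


delta = sqrt(1.68e-8 / (pi * 3.4051e+09 * 4*pi*1e-7)) = 1.117918e-06 m
R_ac = 1.68e-8 / (1.117918e-06 * pi * 4.7835e-03) = 1.000 ohm/m

1.000 ohm/m


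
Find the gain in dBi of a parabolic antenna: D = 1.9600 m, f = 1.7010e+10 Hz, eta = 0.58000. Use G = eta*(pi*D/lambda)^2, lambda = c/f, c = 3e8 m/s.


lambda = c / f = 3.0000e+08 / 1.7010e+10 = 0.01763668 m
G_linear = 0.58000 * (pi * 1.9600 / 0.01763668)^2 = 70697.85
G_dBi = 10 * log10(70697.85) = 48.49 dBi

48.49 dBi


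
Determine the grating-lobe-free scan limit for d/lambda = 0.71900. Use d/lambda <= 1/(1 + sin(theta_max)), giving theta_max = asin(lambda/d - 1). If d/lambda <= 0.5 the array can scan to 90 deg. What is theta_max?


lambda/d - 1 = 1/0.71900 - 1 = 0.3908206
theta_max = asin(0.3908206) = 23.01 deg

23.01 deg


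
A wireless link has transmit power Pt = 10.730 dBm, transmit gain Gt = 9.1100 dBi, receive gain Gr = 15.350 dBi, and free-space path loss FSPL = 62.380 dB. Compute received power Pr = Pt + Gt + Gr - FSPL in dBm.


Pr = 10.730 + 9.1100 + 15.350 - 62.380 = -27.19 dBm

-27.19 dBm


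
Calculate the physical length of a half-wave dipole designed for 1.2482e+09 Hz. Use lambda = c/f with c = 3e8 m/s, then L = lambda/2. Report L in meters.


lambda = c / f = 3.0000e+08 / 1.2482e+09 = 0.2403461 m
L = lambda / 2 = 0.2403461 / 2 = 0.1202 m

0.1202 m


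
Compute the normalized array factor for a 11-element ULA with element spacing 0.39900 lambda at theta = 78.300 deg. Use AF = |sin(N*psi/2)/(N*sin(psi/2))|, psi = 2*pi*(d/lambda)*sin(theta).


psi = 2*pi*0.39900*sin(78.300 deg) = 2.454903 rad
AF = |sin(11*2.454903/2) / (11*sin(2.454903/2))| = 0.07771

0.07771


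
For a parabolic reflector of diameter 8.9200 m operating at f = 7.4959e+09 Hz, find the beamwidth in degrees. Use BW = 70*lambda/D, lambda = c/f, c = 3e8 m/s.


lambda = c / f = 3.0000e+08 / 7.4959e+09 = 0.04002188 m
BW = 70 * 0.04002188 / 8.9200 = 0.3141 deg

0.3141 deg


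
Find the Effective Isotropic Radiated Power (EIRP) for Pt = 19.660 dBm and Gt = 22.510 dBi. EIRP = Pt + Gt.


EIRP = Pt + Gt = 19.660 + 22.510 = 42.17 dBm

42.17 dBm


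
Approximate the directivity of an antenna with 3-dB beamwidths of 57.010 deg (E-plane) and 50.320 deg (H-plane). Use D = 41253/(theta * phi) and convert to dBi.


D_linear = 41253 / (57.010 * 50.320) = 14.38016
D_dBi = 10 * log10(14.38016) = 11.58 dBi

11.58 dBi


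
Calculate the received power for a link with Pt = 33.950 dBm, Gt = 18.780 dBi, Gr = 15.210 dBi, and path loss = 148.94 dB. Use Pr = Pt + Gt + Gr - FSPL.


Pr = 33.950 + 18.780 + 15.210 - 148.94 = -81.00 dBm

-81.00 dBm


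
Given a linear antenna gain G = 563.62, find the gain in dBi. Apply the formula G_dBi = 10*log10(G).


G_dBi = 10 * log10(563.62) = 27.51 dBi

27.51 dBi


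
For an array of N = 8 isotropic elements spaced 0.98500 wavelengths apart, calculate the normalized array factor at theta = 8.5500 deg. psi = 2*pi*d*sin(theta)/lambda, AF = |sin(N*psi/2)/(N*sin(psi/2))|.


psi = 2*pi*0.98500*sin(8.5500 deg) = 0.9201244 rad
AF = |sin(8*0.9201244/2) / (8*sin(0.9201244/2))| = 0.1445

0.1445


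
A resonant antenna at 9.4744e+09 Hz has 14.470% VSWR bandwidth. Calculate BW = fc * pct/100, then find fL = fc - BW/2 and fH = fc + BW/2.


BW = 9.4744e+09 * 14.470/100 = 1.370946e+09 Hz
fL = 9.4744e+09 - 1.370946e+09/2 = 8.789e+09 Hz
fH = 9.4744e+09 + 1.370946e+09/2 = 1.016e+10 Hz

BW=1.371e+09 Hz, fL=8.789e+09 Hz, fH=1.016e+10 Hz


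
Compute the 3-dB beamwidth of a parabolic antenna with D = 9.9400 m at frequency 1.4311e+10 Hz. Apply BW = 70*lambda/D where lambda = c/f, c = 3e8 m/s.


lambda = c / f = 3.0000e+08 / 1.4311e+10 = 0.02096290 m
BW = 70 * 0.02096290 / 9.9400 = 0.1476 deg

0.1476 deg


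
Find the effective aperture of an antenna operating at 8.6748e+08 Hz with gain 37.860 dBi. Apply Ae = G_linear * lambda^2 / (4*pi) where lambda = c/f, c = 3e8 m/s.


lambda = c / f = 3.0000e+08 / 8.6748e+08 = 0.3458293 m
G_linear = 10^(37.860/10) = 6109.420
Ae = G_linear * lambda^2 / (4*pi) = 6109.420 * 0.3458293^2 / (4*pi) = 58.15 m^2

58.15 m^2


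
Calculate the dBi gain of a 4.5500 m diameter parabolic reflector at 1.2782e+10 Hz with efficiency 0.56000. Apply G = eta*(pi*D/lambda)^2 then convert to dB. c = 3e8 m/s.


lambda = c / f = 3.0000e+08 / 1.2782e+10 = 0.02347051 m
G_linear = 0.56000 * (pi * 4.5500 / 0.02347051)^2 = 207713.9
G_dBi = 10 * log10(207713.9) = 53.17 dBi

53.17 dBi


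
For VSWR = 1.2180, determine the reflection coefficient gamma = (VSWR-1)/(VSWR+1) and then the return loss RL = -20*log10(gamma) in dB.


gamma = (1.2180 - 1) / (1.2180 + 1) = 0.09828674
RL = -20 * log10(0.09828674) = 20.15 dB

20.15 dB


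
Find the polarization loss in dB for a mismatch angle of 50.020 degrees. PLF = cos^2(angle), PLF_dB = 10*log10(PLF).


PLF_linear = cos^2(50.020 deg) = 0.4128322
PLF_dB = 10 * log10(0.4128322) = -3.842 dB

-3.842 dB


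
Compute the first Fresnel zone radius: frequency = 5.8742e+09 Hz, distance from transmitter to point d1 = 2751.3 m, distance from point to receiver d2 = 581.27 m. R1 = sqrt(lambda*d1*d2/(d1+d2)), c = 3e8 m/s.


lambda = c / f = 3.0000e+08 / 5.8742e+09 = 0.05107078 m
R1 = sqrt(0.05107078 * 2751.3 * 581.27 / (2751.3 + 581.27)) = 4.951 m

4.951 m


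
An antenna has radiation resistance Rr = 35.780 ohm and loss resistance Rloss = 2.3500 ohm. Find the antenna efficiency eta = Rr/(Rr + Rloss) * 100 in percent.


eta = 35.780 / (35.780 + 2.3500) * 100 = 93.84%

93.84%


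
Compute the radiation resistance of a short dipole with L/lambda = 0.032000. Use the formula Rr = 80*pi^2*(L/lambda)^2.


Rr = 80 * pi^2 * (0.032000)^2 = 80 * 9.869604 * 1.024000e-03 = 0.8085 ohm

0.8085 ohm


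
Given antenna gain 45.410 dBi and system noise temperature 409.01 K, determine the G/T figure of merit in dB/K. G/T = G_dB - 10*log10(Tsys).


G/T = 45.410 - 10*log10(409.01) = 45.410 - 26.11734 = 19.29 dB/K

19.29 dB/K


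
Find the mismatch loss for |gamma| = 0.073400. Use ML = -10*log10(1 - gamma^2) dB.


ML = -10 * log10(1 - 0.073400^2) = -10 * log10(0.99461244) = 0.02346 dB

0.02346 dB


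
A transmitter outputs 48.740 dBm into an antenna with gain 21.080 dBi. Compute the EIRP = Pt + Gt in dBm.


EIRP = Pt + Gt = 48.740 + 21.080 = 69.82 dBm

69.82 dBm


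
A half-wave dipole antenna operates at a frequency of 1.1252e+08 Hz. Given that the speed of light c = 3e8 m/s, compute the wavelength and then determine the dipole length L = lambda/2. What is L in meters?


lambda = c / f = 3.0000e+08 / 1.1252e+08 = 2.666193 m
L = lambda / 2 = 2.666193 / 2 = 1.333 m

1.333 m


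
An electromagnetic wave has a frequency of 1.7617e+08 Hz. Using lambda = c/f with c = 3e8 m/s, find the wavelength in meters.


lambda = c / f = 3.0000e+08 / 1.7617e+08 = 1.703 m

1.703 m


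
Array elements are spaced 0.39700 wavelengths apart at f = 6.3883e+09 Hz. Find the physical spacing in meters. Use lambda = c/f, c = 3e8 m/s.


lambda = c / f = 3.0000e+08 / 6.3883e+09 = 0.04696085 m
d = 0.39700 * 0.04696085 = 0.01864 m

0.01864 m


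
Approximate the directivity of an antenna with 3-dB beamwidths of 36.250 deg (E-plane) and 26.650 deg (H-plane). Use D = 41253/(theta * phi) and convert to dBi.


D_linear = 41253 / (36.250 * 26.650) = 42.70221
D_dBi = 10 * log10(42.70221) = 16.30 dBi

16.30 dBi


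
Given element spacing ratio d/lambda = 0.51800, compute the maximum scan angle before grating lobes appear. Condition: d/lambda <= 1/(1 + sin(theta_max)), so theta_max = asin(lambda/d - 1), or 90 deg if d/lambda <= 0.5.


lambda/d - 1 = 1/0.51800 - 1 = 0.9305019
theta_max = asin(0.9305019) = 68.51 deg

68.51 deg


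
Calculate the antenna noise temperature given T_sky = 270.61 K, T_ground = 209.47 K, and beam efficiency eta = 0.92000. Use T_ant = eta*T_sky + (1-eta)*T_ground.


T_ant = 0.92000 * 270.61 + (1 - 0.92000) * 209.47 = 265.7 K

265.7 K


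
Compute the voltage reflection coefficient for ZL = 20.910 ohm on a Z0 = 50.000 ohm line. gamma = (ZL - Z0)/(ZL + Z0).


gamma = (20.910 - 50.000) / (20.910 + 50.000) = -0.4102

-0.4102


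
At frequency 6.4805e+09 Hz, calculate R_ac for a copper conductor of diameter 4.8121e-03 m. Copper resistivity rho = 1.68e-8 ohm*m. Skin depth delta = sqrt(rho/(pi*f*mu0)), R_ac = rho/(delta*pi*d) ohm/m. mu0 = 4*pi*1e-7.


delta = sqrt(1.68e-8 / (pi * 6.4805e+09 * 4*pi*1e-7)) = 8.103460e-07 m
R_ac = 1.68e-8 / (8.103460e-07 * pi * 4.8121e-03) = 1.371 ohm/m

1.371 ohm/m


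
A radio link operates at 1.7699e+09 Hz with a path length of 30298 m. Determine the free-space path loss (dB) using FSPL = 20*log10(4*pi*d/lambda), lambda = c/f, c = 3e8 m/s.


lambda = c / f = 3.0000e+08 / 1.7699e+09 = 0.1695011 m
FSPL = 20 * log10(4*pi*30298/0.1695011) = 127.0 dB

127.0 dB


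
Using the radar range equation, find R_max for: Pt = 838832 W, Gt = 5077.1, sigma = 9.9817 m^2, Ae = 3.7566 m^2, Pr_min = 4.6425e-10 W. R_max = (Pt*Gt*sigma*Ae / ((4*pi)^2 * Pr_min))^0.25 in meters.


R^4 = 838832*5077.1*9.9817*3.7566 / ((4*pi)^2 * 4.6425e-10) = 2.178304e+18
R_max = 2.178304e+18^0.25 = 38418 m

38418 m


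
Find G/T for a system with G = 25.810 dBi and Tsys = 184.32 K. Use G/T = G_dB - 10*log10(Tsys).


G/T = 25.810 - 10*log10(184.32) = 25.810 - 22.65572 = 3.154 dB/K

3.154 dB/K


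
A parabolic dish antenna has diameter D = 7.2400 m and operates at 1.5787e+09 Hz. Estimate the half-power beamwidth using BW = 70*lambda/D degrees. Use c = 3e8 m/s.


lambda = c / f = 3.0000e+08 / 1.5787e+09 = 0.1900298 m
BW = 70 * 0.1900298 / 7.2400 = 1.837 deg

1.837 deg


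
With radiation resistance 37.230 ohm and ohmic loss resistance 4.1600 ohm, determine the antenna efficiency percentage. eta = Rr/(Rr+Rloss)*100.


eta = 37.230 / (37.230 + 4.1600) * 100 = 89.95%

89.95%


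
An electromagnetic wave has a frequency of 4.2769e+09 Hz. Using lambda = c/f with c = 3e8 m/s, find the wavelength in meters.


lambda = c / f = 3.0000e+08 / 4.2769e+09 = 0.07014 m

0.07014 m


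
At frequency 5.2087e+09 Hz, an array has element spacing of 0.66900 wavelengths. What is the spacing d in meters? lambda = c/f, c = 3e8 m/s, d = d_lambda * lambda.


lambda = c / f = 3.0000e+08 / 5.2087e+09 = 0.05759595 m
d = 0.66900 * 0.05759595 = 0.03853 m

0.03853 m


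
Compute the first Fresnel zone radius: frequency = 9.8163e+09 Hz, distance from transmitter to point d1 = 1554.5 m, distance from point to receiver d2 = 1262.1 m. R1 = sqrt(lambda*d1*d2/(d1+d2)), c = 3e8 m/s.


lambda = c / f = 3.0000e+08 / 9.8163e+09 = 0.03056141 m
R1 = sqrt(0.03056141 * 1554.5 * 1262.1 / (1554.5 + 1262.1)) = 4.614 m

4.614 m


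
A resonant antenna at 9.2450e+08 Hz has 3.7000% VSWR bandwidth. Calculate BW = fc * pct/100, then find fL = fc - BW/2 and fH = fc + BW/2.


BW = 9.2450e+08 * 3.7000/100 = 3.420650e+07 Hz
fL = 9.2450e+08 - 3.420650e+07/2 = 9.074e+08 Hz
fH = 9.2450e+08 + 3.420650e+07/2 = 9.416e+08 Hz

BW=3.421e+07 Hz, fL=9.074e+08 Hz, fH=9.416e+08 Hz


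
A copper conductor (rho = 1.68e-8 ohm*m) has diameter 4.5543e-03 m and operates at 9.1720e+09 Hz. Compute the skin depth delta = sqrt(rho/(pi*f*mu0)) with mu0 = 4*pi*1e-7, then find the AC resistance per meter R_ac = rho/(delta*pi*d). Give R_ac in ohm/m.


delta = sqrt(1.68e-8 / (pi * 9.1720e+09 * 4*pi*1e-7)) = 6.811500e-07 m
R_ac = 1.68e-8 / (6.811500e-07 * pi * 4.5543e-03) = 1.724 ohm/m

1.724 ohm/m


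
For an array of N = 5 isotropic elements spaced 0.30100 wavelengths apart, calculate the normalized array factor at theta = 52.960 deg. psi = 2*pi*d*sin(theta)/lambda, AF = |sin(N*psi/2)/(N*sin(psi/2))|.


psi = 2*pi*0.30100*sin(52.960 deg) = 1.509615 rad
AF = |sin(5*1.509615/2) / (5*sin(1.509615/2))| = 0.1726

0.1726


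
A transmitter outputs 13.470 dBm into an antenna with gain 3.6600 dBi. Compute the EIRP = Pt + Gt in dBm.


EIRP = Pt + Gt = 13.470 + 3.6600 = 17.13 dBm

17.13 dBm


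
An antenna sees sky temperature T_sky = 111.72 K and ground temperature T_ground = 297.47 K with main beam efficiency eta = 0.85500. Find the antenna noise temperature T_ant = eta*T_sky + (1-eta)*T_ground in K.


T_ant = 0.85500 * 111.72 + (1 - 0.85500) * 297.47 = 138.7 K

138.7 K


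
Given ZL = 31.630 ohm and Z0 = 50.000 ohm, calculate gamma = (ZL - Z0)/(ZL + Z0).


gamma = (31.630 - 50.000) / (31.630 + 50.000) = -0.2250

-0.2250


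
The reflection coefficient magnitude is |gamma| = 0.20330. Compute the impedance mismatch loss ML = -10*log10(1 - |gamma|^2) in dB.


ML = -10 * log10(1 - 0.20330^2) = -10 * log10(0.95866911) = 0.1833 dB

0.1833 dB


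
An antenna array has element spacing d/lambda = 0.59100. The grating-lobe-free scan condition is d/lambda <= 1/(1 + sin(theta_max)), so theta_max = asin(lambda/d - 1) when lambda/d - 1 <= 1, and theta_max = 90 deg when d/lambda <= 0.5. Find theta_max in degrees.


lambda/d - 1 = 1/0.59100 - 1 = 0.6920474
theta_max = asin(0.6920474) = 43.79 deg

43.79 deg


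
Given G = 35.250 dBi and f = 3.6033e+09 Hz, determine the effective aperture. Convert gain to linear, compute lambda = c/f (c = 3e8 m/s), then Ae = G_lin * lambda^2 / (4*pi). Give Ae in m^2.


lambda = c / f = 3.0000e+08 / 3.6033e+09 = 0.08325701 m
G_linear = 10^(35.250/10) = 3349.654
Ae = G_linear * lambda^2 / (4*pi) = 3349.654 * 0.08325701^2 / (4*pi) = 1.848 m^2

1.848 m^2
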